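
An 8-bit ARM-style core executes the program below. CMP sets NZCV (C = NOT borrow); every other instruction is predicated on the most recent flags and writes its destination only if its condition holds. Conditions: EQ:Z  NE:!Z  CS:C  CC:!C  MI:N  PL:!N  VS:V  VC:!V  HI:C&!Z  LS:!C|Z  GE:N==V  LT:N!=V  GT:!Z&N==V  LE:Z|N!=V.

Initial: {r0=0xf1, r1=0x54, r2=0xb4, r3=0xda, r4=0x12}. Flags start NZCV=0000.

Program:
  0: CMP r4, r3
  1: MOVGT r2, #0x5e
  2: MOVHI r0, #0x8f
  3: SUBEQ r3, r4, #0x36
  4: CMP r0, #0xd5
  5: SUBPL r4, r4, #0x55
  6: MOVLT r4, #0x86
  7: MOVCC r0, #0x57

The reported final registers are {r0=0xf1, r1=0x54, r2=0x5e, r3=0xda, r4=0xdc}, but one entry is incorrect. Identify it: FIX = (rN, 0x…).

0: ✓ CMP  NZCV=0000
1: ✓ MOVGT  r2←0x5e
2: · MOVHI
3: · SUBEQ
4: ✓ CMP  NZCV=0010
5: ✓ SUBPL  r4←0xbd
6: · MOVLT
7: · MOVCC

FIX = (r4, 0xbd)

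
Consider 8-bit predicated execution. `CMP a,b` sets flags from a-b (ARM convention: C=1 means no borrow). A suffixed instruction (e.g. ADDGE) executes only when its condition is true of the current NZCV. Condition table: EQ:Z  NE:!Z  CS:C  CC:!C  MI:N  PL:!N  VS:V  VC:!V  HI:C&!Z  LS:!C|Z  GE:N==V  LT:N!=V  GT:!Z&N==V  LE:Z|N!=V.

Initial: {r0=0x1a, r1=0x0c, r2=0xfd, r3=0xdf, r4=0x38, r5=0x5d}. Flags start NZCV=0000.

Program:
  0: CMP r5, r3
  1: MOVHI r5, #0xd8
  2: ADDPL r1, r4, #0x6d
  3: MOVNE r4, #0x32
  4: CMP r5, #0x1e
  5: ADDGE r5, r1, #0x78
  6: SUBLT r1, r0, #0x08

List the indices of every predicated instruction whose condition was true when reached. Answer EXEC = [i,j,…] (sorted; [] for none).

EXEC = [2,3,5]

[0] flags=0000 → (cmp)
[1] flags=0000 HI?F → skip
[2] flags=0000 PL?T → r1=0xa5
[3] flags=0000 NE?T → r4=0x32
[4] flags=0010 → (cmp)
[5] flags=0010 GE?T → r5=0x1d
[6] flags=0010 LT?F → skip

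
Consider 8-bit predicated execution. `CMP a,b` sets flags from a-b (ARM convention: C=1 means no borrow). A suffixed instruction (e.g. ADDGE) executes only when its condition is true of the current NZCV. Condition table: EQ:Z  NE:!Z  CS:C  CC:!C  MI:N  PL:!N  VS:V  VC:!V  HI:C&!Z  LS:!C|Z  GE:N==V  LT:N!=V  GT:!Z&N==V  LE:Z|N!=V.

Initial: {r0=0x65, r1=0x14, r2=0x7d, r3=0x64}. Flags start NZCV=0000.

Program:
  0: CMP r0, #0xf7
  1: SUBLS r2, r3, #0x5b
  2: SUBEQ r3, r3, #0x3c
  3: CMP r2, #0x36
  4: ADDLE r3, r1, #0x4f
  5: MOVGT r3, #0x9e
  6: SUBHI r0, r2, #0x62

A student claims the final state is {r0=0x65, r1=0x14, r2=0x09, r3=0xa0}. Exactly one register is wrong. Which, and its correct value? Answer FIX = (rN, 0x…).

[0] flags=0000 → (cmp)
[1] flags=0000 LS?T → r2=0x09
[2] flags=0000 EQ?F → skip
[3] flags=1000 → (cmp)
[4] flags=1000 LE?T → r3=0x63
[5] flags=1000 GT?F → skip
[6] flags=1000 HI?F → skip

FIX = (r3, 0x63)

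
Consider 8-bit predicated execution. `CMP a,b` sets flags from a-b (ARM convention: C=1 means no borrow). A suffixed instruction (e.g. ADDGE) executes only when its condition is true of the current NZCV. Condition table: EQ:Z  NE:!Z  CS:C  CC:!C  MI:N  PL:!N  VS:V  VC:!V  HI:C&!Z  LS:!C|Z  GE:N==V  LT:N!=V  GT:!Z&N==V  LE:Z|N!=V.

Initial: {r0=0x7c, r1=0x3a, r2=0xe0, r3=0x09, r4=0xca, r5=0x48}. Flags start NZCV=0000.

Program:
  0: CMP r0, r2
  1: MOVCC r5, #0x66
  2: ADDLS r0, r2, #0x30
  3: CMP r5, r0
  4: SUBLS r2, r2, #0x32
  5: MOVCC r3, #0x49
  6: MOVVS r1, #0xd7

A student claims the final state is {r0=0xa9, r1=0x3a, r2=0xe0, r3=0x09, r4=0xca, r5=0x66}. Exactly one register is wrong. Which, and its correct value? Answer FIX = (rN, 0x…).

FIX = (r0, 0x10)

[0] flags=1001 → (cmp)
[1] flags=1001 CC?T → r5=0x66
[2] flags=1001 LS?T → r0=0x10
[3] flags=0010 → (cmp)
[4] flags=0010 LS?F → skip
[5] flags=0010 CC?F → skip
[6] flags=0010 VS?F → skip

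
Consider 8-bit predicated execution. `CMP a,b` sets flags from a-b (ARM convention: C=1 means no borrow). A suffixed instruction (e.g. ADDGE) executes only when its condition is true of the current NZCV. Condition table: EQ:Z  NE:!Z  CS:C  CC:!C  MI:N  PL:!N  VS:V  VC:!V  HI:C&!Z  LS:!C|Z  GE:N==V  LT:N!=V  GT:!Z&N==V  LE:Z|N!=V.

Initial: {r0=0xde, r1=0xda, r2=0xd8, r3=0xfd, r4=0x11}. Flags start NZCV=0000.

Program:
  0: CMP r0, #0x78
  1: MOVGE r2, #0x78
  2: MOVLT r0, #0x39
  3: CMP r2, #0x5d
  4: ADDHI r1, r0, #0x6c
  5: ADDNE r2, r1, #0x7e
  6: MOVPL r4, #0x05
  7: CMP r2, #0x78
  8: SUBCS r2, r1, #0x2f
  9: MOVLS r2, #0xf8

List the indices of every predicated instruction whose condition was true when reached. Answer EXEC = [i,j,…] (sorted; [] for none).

EXEC = [2,4,5,6,9]

[0] flags=0011 → (cmp)
[1] flags=0011 GE?F → skip
[2] flags=0011 LT?T → r0=0x39
[3] flags=0011 → (cmp)
[4] flags=0011 HI?T → r1=0xa5
[5] flags=0011 NE?T → r2=0x23
[6] flags=0011 PL?T → r4=0x05
[7] flags=1000 → (cmp)
[8] flags=1000 CS?F → skip
[9] flags=1000 LS?T → r2=0xf8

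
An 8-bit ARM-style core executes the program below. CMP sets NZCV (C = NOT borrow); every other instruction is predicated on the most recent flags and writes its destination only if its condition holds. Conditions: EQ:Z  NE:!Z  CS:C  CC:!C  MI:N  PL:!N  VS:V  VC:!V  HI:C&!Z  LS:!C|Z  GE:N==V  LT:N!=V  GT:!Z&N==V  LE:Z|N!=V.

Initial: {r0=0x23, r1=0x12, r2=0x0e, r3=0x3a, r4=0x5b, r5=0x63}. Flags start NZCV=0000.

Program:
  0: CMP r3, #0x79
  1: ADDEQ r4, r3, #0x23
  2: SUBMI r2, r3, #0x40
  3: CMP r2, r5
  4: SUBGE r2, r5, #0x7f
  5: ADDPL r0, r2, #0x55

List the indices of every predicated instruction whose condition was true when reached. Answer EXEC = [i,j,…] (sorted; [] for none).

0: ✓ CMP  NZCV=1000
1: · ADDEQ
2: ✓ SUBMI  r2←0xfa
3: ✓ CMP  NZCV=1010
4: · SUBGE
5: · ADDPL

EXEC = [2]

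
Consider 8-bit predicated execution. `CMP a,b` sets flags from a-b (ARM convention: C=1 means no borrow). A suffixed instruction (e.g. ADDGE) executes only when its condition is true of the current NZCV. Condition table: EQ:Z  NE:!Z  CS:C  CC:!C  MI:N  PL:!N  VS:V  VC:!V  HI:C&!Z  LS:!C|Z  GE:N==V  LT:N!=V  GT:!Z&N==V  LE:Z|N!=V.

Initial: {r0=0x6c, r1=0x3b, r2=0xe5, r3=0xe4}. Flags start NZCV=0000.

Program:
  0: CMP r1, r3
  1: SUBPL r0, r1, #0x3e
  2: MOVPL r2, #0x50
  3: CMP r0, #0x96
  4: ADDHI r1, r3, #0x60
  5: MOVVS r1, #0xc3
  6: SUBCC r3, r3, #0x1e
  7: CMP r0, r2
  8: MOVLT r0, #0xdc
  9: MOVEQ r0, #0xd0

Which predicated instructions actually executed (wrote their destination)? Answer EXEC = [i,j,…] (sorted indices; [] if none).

0: ✓ CMP  NZCV=0000
1: ✓ SUBPL  r0←0xfd
2: ✓ MOVPL  r2←0x50
3: ✓ CMP  NZCV=0010
4: ✓ ADDHI  r1←0x44
5: · MOVVS
6: · SUBCC
7: ✓ CMP  NZCV=1010
8: ✓ MOVLT  r0←0xdc
9: · MOVEQ

EXEC = [1,2,4,8]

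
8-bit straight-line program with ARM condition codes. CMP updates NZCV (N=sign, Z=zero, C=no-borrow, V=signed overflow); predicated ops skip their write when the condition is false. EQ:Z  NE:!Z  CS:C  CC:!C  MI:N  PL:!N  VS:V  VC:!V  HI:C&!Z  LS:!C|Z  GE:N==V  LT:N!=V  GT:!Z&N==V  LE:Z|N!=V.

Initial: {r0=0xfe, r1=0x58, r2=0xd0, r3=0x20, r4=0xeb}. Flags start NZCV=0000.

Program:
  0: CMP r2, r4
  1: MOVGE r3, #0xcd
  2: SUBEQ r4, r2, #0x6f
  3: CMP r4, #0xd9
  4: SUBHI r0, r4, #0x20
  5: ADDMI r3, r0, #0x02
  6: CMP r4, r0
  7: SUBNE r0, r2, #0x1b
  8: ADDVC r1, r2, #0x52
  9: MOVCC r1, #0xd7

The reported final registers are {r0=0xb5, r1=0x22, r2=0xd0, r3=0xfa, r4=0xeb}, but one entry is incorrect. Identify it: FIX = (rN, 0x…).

FIX = (r3, 0x20)

0: ✓ CMP  NZCV=1000
1: · MOVGE
2: · SUBEQ
3: ✓ CMP  NZCV=0010
4: ✓ SUBHI  r0←0xcb
5: · ADDMI
6: ✓ CMP  NZCV=0010
7: ✓ SUBNE  r0←0xb5
8: ✓ ADDVC  r1←0x22
9: · MOVCC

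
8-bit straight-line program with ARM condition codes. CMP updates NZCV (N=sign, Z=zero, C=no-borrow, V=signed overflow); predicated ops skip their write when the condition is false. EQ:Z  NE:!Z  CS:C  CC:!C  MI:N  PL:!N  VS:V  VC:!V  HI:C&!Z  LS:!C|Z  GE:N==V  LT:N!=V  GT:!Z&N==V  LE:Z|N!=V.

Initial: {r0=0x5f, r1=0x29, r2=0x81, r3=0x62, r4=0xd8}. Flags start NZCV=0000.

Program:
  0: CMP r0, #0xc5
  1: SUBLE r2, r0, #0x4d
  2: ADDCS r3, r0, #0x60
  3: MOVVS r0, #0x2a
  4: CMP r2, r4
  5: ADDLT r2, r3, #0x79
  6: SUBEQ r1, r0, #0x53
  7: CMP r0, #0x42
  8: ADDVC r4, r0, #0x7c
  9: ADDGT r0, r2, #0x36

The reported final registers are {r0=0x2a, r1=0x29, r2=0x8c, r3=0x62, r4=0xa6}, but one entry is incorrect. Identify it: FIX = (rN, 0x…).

[0] flags=1001 → (cmp)
[1] flags=1001 LE?F → skip
[2] flags=1001 CS?F → skip
[3] flags=1001 VS?T → r0=0x2a
[4] flags=1000 → (cmp)
[5] flags=1000 LT?T → r2=0xdb
[6] flags=1000 EQ?F → skip
[7] flags=1000 → (cmp)
[8] flags=1000 VC?T → r4=0xa6
[9] flags=1000 GT?F → skip

FIX = (r2, 0xdb)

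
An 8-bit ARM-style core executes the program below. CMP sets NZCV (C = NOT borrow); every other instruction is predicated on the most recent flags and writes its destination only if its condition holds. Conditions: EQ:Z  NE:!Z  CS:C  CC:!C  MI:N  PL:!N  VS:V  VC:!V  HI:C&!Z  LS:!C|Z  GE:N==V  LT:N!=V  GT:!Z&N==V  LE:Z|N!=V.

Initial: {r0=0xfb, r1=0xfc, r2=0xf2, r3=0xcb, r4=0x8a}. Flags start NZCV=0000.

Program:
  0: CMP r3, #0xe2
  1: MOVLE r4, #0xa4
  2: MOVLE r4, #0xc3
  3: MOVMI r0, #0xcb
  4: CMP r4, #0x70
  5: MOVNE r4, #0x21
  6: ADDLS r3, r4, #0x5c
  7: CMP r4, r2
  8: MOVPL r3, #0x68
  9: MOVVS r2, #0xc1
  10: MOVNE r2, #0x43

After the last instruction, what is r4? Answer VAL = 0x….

[0] flags=1000 → (cmp)
[1] flags=1000 LE?T → r4=0xa4
[2] flags=1000 LE?T → r4=0xc3
[3] flags=1000 MI?T → r0=0xcb
[4] flags=0011 → (cmp)
[5] flags=0011 NE?T → r4=0x21
[6] flags=0011 LS?F → skip
[7] flags=0000 → (cmp)
[8] flags=0000 PL?T → r3=0x68
[9] flags=0000 VS?F → skip
[10] flags=0000 NE?T → r2=0x43

VAL = 0x21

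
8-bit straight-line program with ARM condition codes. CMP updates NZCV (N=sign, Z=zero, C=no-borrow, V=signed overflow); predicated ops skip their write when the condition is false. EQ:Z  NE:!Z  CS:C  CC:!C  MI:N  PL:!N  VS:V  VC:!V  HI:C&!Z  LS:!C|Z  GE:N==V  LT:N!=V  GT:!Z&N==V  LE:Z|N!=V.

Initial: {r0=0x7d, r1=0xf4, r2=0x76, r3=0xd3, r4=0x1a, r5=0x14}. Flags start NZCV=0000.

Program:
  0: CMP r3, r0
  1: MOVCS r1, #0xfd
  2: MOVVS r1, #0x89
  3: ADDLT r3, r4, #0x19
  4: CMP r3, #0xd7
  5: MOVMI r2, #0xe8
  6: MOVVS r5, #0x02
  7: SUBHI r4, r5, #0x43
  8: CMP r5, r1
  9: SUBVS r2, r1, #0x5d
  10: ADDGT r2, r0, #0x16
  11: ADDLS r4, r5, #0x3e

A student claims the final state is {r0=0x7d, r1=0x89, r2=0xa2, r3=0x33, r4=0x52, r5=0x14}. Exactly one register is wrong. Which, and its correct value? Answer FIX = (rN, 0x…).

FIX = (r2, 0x93)

0: ✓ CMP  NZCV=0011
1: ✓ MOVCS  r1←0xfd
2: ✓ MOVVS  r1←0x89
3: ✓ ADDLT  r3←0x33
4: ✓ CMP  NZCV=0000
5: · MOVMI
6: · MOVVS
7: · SUBHI
8: ✓ CMP  NZCV=1001
9: ✓ SUBVS  r2←0x2c
10: ✓ ADDGT  r2←0x93
11: ✓ ADDLS  r4←0x52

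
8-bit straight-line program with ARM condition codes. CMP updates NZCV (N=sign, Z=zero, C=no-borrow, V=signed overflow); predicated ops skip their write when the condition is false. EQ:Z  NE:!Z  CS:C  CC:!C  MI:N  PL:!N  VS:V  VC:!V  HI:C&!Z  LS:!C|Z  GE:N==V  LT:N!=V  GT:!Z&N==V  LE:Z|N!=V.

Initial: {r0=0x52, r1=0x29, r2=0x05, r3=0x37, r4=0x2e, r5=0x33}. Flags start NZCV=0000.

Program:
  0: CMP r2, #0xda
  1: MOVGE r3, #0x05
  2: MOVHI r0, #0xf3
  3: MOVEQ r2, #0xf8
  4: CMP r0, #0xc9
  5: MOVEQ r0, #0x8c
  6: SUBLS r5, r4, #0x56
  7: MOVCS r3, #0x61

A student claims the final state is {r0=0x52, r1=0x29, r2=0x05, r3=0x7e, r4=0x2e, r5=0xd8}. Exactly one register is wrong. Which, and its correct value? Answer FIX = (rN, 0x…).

FIX = (r3, 0x05)

0: ✓ CMP  NZCV=0000
1: ✓ MOVGE  r3←0x05
2: · MOVHI
3: · MOVEQ
4: ✓ CMP  NZCV=1001
5: · MOVEQ
6: ✓ SUBLS  r5←0xd8
7: · MOVCS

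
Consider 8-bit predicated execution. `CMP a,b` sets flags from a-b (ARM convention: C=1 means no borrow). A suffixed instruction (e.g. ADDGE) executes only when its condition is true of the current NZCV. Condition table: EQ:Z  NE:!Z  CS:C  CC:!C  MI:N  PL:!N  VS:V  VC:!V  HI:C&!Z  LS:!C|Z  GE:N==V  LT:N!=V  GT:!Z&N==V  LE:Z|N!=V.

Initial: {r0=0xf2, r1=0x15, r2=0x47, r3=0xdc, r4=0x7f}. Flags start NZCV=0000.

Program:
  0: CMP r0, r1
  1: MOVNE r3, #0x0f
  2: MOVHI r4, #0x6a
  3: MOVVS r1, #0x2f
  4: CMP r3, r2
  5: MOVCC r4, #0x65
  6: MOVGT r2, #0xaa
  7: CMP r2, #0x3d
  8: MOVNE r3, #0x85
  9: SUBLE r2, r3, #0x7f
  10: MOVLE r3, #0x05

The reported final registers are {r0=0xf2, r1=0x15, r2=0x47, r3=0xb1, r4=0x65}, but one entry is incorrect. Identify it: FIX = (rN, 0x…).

0: ✓ CMP  NZCV=1010
1: ✓ MOVNE  r3←0x0f
2: ✓ MOVHI  r4←0x6a
3: · MOVVS
4: ✓ CMP  NZCV=1000
5: ✓ MOVCC  r4←0x65
6: · MOVGT
7: ✓ CMP  NZCV=0010
8: ✓ MOVNE  r3←0x85
9: · SUBLE
10: · MOVLE

FIX = (r3, 0x85)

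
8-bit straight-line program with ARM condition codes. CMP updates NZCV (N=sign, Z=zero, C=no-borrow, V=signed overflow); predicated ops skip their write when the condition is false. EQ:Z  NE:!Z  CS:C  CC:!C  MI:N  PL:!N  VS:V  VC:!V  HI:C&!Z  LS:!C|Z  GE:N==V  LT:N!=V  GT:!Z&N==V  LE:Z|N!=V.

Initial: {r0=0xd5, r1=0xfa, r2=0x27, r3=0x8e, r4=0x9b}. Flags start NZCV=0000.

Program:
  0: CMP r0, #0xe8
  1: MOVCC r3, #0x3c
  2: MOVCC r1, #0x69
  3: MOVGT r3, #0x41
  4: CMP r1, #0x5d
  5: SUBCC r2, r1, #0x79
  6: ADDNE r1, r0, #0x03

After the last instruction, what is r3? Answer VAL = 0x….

VAL = 0x3c

[0] flags=1000 → (cmp)
[1] flags=1000 CC?T → r3=0x3c
[2] flags=1000 CC?T → r1=0x69
[3] flags=1000 GT?F → skip
[4] flags=0010 → (cmp)
[5] flags=0010 CC?F → skip
[6] flags=0010 NE?T → r1=0xd8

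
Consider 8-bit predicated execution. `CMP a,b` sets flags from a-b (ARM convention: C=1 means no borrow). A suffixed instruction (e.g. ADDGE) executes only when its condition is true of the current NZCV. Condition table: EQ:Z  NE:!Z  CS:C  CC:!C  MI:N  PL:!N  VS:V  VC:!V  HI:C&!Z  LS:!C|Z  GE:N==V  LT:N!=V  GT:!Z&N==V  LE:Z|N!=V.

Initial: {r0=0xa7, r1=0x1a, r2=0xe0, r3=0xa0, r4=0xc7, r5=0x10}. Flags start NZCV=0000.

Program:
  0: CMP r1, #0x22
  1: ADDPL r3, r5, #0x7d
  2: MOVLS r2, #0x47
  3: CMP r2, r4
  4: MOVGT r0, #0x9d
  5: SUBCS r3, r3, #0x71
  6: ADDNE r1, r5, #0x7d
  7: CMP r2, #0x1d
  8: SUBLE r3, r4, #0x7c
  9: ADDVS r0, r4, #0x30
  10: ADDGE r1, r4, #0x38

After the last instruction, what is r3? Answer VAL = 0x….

VAL = 0xa0

0: ✓ CMP  NZCV=1000
1: · ADDPL
2: ✓ MOVLS  r2←0x47
3: ✓ CMP  NZCV=1001
4: ✓ MOVGT  r0←0x9d
5: · SUBCS
6: ✓ ADDNE  r1←0x8d
7: ✓ CMP  NZCV=0010
8: · SUBLE
9: · ADDVS
10: ✓ ADDGE  r1←0xff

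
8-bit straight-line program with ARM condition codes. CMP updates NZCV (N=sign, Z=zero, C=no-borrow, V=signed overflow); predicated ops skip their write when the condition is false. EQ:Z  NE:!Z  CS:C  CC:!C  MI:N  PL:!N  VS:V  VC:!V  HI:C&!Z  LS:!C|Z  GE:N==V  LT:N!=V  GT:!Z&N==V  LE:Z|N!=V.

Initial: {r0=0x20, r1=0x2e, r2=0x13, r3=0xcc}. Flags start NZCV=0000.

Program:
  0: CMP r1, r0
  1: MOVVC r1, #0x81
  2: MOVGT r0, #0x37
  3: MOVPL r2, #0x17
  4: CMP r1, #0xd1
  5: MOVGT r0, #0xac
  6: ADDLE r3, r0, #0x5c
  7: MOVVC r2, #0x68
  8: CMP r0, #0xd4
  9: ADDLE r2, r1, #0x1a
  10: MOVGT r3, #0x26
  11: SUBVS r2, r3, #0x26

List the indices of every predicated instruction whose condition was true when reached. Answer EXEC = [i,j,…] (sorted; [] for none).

0: ✓ CMP  NZCV=0010
1: ✓ MOVVC  r1←0x81
2: ✓ MOVGT  r0←0x37
3: ✓ MOVPL  r2←0x17
4: ✓ CMP  NZCV=1000
5: · MOVGT
6: ✓ ADDLE  r3←0x93
7: ✓ MOVVC  r2←0x68
8: ✓ CMP  NZCV=0000
9: · ADDLE
10: ✓ MOVGT  r3←0x26
11: · SUBVS

EXEC = [1,2,3,6,7,10]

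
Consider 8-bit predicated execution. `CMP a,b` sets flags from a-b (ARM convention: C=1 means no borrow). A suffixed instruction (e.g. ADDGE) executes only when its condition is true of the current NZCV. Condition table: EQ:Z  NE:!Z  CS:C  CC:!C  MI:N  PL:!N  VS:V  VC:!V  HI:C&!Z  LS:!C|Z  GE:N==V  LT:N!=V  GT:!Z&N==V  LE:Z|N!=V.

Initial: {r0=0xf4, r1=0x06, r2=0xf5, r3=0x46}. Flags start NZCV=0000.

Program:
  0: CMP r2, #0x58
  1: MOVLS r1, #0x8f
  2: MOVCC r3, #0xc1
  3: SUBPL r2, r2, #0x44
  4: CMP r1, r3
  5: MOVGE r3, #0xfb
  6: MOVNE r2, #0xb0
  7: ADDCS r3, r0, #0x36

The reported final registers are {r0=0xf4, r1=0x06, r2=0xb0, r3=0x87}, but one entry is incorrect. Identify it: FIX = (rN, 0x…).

0: ✓ CMP  NZCV=1010
1: · MOVLS
2: · MOVCC
3: · SUBPL
4: ✓ CMP  NZCV=1000
5: · MOVGE
6: ✓ MOVNE  r2←0xb0
7: · ADDCS

FIX = (r3, 0x46)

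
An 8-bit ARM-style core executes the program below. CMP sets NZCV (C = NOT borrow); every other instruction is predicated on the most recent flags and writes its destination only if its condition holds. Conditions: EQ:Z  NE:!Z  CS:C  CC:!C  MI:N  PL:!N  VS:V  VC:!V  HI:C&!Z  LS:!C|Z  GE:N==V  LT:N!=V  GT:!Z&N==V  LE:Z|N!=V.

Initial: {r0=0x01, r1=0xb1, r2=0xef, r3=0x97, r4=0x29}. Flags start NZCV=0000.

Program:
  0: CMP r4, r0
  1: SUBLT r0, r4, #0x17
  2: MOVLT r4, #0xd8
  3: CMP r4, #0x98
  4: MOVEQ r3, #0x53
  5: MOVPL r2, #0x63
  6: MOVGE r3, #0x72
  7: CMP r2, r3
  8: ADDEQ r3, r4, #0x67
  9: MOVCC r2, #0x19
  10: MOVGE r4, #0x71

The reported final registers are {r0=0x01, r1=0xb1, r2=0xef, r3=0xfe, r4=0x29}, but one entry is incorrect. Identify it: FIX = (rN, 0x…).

0: ✓ CMP  NZCV=0010
1: · SUBLT
2: · MOVLT
3: ✓ CMP  NZCV=1001
4: · MOVEQ
5: · MOVPL
6: ✓ MOVGE  r3←0x72
7: ✓ CMP  NZCV=0011
8: · ADDEQ
9: · MOVCC
10: · MOVGE

FIX = (r3, 0x72)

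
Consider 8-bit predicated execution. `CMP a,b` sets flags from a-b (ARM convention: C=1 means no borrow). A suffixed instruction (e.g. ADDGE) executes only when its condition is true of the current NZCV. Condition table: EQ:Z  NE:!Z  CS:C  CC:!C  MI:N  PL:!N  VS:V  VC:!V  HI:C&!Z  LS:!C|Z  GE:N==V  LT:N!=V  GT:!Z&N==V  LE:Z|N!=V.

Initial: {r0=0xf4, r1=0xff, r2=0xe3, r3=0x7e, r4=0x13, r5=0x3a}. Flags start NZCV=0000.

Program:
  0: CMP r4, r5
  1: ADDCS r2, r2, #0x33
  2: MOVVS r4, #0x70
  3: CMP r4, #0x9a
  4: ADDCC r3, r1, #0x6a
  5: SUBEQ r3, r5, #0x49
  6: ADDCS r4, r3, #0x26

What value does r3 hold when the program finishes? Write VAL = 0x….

VAL = 0x69

0: ✓ CMP  NZCV=1000
1: · ADDCS
2: · MOVVS
3: ✓ CMP  NZCV=0000
4: ✓ ADDCC  r3←0x69
5: · SUBEQ
6: · ADDCS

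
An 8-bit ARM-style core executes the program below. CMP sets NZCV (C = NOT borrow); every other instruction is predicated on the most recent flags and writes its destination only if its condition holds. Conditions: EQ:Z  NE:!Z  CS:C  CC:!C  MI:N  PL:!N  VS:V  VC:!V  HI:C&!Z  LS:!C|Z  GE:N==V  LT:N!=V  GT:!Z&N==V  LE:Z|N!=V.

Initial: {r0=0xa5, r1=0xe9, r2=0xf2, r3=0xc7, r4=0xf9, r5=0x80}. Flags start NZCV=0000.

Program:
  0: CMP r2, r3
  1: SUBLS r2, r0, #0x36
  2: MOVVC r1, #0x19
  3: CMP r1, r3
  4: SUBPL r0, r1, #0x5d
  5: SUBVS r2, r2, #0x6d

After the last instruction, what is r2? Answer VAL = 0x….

VAL = 0xf2

0: ✓ CMP  NZCV=0010
1: · SUBLS
2: ✓ MOVVC  r1←0x19
3: ✓ CMP  NZCV=0000
4: ✓ SUBPL  r0←0xbc
5: · SUBVS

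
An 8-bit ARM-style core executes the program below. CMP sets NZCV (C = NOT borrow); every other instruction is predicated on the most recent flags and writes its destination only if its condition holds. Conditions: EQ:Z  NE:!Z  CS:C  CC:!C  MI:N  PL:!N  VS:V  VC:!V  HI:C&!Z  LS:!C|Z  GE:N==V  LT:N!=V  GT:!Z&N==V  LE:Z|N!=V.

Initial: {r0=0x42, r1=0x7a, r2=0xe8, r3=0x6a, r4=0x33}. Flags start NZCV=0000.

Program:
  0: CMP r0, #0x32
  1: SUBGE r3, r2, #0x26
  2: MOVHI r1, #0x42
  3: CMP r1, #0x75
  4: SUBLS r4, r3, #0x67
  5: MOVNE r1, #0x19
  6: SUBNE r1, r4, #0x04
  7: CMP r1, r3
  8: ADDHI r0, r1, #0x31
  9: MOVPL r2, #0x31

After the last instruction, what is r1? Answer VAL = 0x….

0: ✓ CMP  NZCV=0010
1: ✓ SUBGE  r3←0xc2
2: ✓ MOVHI  r1←0x42
3: ✓ CMP  NZCV=1000
4: ✓ SUBLS  r4←0x5b
5: ✓ MOVNE  r1←0x19
6: ✓ SUBNE  r1←0x57
7: ✓ CMP  NZCV=1001
8: · ADDHI
9: · MOVPL

VAL = 0x57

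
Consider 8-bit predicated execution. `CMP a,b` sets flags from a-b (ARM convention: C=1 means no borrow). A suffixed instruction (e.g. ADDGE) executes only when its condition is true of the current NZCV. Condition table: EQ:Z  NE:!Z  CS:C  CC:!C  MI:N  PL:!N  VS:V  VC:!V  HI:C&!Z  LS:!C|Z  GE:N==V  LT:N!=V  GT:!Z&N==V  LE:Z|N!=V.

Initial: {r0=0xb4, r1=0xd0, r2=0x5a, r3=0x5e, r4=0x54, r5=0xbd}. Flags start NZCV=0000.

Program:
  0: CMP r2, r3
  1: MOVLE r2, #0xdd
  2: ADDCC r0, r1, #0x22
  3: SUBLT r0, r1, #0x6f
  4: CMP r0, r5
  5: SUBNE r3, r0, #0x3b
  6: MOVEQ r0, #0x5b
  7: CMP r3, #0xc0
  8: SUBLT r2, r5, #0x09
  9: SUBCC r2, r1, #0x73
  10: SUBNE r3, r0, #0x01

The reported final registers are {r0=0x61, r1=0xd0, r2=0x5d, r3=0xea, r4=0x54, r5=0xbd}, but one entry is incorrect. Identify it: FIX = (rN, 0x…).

0: ✓ CMP  NZCV=1000
1: ✓ MOVLE  r2←0xdd
2: ✓ ADDCC  r0←0xf2
3: ✓ SUBLT  r0←0x61
4: ✓ CMP  NZCV=1001
5: ✓ SUBNE  r3←0x26
6: · MOVEQ
7: ✓ CMP  NZCV=0000
8: · SUBLT
9: ✓ SUBCC  r2←0x5d
10: ✓ SUBNE  r3←0x60

FIX = (r3, 0x60)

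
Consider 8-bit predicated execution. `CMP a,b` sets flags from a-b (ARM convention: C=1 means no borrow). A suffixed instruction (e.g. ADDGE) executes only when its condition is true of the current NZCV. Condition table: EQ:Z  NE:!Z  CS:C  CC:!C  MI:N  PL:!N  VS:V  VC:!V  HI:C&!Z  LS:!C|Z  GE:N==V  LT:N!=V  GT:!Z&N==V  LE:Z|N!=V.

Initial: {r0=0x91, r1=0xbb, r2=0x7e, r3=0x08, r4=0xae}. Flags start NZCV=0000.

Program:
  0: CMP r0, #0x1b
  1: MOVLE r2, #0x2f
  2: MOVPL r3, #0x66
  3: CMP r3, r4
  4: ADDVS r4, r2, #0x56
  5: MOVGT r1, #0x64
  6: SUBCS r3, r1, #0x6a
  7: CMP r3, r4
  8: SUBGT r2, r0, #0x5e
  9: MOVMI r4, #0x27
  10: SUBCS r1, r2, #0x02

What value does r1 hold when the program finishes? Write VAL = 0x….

0: ✓ CMP  NZCV=0011
1: ✓ MOVLE  r2←0x2f
2: ✓ MOVPL  r3←0x66
3: ✓ CMP  NZCV=1001
4: ✓ ADDVS  r4←0x85
5: ✓ MOVGT  r1←0x64
6: · SUBCS
7: ✓ CMP  NZCV=1001
8: ✓ SUBGT  r2←0x33
9: ✓ MOVMI  r4←0x27
10: · SUBCS

VAL = 0x64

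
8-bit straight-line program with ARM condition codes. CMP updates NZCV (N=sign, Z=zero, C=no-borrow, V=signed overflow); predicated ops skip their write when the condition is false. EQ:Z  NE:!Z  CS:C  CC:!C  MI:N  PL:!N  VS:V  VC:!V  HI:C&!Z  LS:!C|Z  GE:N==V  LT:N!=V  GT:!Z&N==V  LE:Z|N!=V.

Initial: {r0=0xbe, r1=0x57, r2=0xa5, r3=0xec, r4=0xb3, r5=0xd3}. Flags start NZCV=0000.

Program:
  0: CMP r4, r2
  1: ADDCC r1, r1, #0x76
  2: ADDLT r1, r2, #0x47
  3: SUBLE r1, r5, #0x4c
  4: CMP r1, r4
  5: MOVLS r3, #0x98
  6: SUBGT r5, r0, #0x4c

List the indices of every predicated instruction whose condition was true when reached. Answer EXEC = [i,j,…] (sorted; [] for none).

EXEC = [5,6]

0: ✓ CMP  NZCV=0010
1: · ADDCC
2: · ADDLT
3: · SUBLE
4: ✓ CMP  NZCV=1001
5: ✓ MOVLS  r3←0x98
6: ✓ SUBGT  r5←0x72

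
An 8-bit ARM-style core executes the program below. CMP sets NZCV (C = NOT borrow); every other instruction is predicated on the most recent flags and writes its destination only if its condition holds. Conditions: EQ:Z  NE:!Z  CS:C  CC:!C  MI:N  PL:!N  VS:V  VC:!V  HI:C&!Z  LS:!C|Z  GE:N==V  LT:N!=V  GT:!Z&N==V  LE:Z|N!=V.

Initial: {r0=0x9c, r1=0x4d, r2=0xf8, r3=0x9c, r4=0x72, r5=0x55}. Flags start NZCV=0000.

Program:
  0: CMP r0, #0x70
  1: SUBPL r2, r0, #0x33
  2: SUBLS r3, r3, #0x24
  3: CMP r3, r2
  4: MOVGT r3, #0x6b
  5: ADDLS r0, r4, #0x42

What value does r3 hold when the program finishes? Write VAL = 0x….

[0] flags=0011 → (cmp)
[1] flags=0011 PL?T → r2=0x69
[2] flags=0011 LS?F → skip
[3] flags=0011 → (cmp)
[4] flags=0011 GT?F → skip
[5] flags=0011 LS?F → skip

VAL = 0x9c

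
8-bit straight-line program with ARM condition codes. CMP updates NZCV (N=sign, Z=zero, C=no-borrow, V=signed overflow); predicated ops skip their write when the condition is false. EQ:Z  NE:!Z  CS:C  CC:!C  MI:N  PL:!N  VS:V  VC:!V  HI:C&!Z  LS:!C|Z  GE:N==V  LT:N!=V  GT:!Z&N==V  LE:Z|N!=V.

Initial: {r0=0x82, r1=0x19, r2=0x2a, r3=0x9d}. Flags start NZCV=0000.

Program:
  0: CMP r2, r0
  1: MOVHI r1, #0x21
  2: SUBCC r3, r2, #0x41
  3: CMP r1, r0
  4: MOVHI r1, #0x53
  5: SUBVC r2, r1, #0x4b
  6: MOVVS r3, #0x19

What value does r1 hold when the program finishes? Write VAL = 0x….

[0] flags=1001 → (cmp)
[1] flags=1001 HI?F → skip
[2] flags=1001 CC?T → r3=0xe9
[3] flags=1001 → (cmp)
[4] flags=1001 HI?F → skip
[5] flags=1001 VC?F → skip
[6] flags=1001 VS?T → r3=0x19

VAL = 0x19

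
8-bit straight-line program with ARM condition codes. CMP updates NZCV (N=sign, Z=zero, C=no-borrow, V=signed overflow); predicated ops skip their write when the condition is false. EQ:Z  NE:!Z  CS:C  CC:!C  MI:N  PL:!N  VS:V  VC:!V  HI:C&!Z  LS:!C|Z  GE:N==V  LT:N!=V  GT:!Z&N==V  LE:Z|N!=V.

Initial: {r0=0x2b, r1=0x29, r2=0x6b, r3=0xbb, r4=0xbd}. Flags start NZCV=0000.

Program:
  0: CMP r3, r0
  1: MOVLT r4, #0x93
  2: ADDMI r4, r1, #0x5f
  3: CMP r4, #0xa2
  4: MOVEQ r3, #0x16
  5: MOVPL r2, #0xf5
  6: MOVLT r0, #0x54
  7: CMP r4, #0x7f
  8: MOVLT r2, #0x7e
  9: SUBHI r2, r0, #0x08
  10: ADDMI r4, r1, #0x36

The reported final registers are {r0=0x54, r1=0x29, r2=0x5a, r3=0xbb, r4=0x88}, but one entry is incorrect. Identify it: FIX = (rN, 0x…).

[0] flags=1010 → (cmp)
[1] flags=1010 LT?T → r4=0x93
[2] flags=1010 MI?T → r4=0x88
[3] flags=1000 → (cmp)
[4] flags=1000 EQ?F → skip
[5] flags=1000 PL?F → skip
[6] flags=1000 LT?T → r0=0x54
[7] flags=0011 → (cmp)
[8] flags=0011 LT?T → r2=0x7e
[9] flags=0011 HI?T → r2=0x4c
[10] flags=0011 MI?F → skip

FIX = (r2, 0x4c)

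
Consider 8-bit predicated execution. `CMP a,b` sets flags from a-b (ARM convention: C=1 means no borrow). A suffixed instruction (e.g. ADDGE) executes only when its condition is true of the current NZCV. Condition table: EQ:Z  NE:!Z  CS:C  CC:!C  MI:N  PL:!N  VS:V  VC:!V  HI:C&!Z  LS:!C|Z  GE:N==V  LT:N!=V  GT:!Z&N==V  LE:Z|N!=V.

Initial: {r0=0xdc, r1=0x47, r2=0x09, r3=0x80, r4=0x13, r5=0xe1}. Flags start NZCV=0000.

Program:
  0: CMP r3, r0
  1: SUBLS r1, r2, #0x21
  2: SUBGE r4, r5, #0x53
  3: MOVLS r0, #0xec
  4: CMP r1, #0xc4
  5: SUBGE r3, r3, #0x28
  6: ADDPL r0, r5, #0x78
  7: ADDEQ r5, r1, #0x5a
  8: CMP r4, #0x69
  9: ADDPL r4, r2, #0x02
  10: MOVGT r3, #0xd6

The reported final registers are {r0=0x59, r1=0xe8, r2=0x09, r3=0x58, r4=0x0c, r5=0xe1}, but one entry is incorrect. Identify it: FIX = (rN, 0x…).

0: ✓ CMP  NZCV=1000
1: ✓ SUBLS  r1←0xe8
2: · SUBGE
3: ✓ MOVLS  r0←0xec
4: ✓ CMP  NZCV=0010
5: ✓ SUBGE  r3←0x58
6: ✓ ADDPL  r0←0x59
7: · ADDEQ
8: ✓ CMP  NZCV=1000
9: · ADDPL
10: · MOVGT

FIX = (r4, 0x13)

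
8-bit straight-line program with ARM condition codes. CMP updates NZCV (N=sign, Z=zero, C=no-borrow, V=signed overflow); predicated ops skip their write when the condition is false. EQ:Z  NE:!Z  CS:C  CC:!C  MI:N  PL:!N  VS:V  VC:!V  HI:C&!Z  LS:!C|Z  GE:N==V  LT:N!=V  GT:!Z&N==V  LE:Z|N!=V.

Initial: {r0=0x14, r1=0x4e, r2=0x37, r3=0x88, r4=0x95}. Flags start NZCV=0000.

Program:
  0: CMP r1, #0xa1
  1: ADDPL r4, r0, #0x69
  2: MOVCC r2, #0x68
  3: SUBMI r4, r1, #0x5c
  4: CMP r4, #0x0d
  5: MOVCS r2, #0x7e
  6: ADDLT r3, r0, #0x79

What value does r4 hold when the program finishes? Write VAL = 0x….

VAL = 0xf2

0: ✓ CMP  NZCV=1001
1: · ADDPL
2: ✓ MOVCC  r2←0x68
3: ✓ SUBMI  r4←0xf2
4: ✓ CMP  NZCV=1010
5: ✓ MOVCS  r2←0x7e
6: ✓ ADDLT  r3←0x8d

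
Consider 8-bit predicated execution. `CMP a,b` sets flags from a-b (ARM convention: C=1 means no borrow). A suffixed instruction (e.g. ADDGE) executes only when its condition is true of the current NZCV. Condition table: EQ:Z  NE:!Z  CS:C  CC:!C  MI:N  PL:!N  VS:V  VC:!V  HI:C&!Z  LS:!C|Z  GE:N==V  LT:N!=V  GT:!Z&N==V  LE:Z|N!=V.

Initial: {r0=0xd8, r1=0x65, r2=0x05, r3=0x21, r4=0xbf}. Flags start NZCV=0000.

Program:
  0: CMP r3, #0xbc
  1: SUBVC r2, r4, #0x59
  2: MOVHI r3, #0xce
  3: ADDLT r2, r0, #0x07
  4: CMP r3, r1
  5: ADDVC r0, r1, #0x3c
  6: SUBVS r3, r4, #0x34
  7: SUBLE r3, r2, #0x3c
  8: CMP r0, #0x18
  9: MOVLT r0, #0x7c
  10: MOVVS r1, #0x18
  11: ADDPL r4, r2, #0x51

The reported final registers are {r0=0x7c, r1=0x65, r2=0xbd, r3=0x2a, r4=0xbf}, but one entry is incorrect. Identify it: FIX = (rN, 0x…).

FIX = (r2, 0x66)

[0] flags=0000 → (cmp)
[1] flags=0000 VC?T → r2=0x66
[2] flags=0000 HI?F → skip
[3] flags=0000 LT?F → skip
[4] flags=1000 → (cmp)
[5] flags=1000 VC?T → r0=0xa1
[6] flags=1000 VS?F → skip
[7] flags=1000 LE?T → r3=0x2a
[8] flags=1010 → (cmp)
[9] flags=1010 LT?T → r0=0x7c
[10] flags=1010 VS?F → skip
[11] flags=1010 PL?F → skip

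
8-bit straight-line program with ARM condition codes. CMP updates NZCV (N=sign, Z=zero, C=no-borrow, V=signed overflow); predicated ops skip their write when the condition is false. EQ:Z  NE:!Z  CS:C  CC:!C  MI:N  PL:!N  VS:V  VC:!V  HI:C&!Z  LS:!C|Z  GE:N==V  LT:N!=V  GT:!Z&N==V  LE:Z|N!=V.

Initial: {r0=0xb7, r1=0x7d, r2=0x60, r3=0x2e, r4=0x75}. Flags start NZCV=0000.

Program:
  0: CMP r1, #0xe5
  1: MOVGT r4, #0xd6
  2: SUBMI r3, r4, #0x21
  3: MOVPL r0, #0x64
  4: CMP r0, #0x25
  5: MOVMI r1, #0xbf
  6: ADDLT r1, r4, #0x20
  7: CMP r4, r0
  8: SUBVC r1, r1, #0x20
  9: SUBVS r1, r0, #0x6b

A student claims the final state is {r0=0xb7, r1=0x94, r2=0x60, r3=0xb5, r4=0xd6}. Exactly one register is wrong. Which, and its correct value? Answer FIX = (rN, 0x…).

0: ✓ CMP  NZCV=1001
1: ✓ MOVGT  r4←0xd6
2: ✓ SUBMI  r3←0xb5
3: · MOVPL
4: ✓ CMP  NZCV=1010
5: ✓ MOVMI  r1←0xbf
6: ✓ ADDLT  r1←0xf6
7: ✓ CMP  NZCV=0010
8: ✓ SUBVC  r1←0xd6
9: · SUBVS

FIX = (r1, 0xd6)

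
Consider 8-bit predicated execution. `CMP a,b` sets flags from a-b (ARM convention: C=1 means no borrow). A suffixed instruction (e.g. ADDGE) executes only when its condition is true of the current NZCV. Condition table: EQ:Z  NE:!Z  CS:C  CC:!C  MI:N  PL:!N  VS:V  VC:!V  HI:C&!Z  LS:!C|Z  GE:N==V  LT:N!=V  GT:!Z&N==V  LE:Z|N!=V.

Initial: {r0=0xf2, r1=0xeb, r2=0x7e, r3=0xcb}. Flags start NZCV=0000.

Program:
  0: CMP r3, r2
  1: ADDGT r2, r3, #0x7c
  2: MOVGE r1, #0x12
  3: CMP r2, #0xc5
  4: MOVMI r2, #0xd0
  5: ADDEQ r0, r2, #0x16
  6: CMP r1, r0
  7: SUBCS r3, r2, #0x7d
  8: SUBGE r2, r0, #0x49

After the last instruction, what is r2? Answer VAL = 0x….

0: ✓ CMP  NZCV=0011
1: · ADDGT
2: · MOVGE
3: ✓ CMP  NZCV=1001
4: ✓ MOVMI  r2←0xd0
5: · ADDEQ
6: ✓ CMP  NZCV=1000
7: · SUBCS
8: · SUBGE

VAL = 0xd0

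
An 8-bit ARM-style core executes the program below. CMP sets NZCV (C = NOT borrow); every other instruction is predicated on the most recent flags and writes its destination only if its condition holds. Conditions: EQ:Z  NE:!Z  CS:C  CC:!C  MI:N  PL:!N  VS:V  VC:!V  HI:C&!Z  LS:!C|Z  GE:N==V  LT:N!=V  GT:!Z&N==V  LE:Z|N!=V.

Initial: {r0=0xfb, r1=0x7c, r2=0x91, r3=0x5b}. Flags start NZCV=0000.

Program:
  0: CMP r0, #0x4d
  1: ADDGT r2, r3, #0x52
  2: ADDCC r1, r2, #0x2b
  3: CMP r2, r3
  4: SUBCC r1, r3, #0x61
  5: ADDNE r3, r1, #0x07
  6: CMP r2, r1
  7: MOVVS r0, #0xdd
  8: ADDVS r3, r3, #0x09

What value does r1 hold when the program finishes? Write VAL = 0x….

[0] flags=1010 → (cmp)
[1] flags=1010 GT?F → skip
[2] flags=1010 CC?F → skip
[3] flags=0011 → (cmp)
[4] flags=0011 CC?F → skip
[5] flags=0011 NE?T → r3=0x83
[6] flags=0011 → (cmp)
[7] flags=0011 VS?T → r0=0xdd
[8] flags=0011 VS?T → r3=0x8c

VAL = 0x7c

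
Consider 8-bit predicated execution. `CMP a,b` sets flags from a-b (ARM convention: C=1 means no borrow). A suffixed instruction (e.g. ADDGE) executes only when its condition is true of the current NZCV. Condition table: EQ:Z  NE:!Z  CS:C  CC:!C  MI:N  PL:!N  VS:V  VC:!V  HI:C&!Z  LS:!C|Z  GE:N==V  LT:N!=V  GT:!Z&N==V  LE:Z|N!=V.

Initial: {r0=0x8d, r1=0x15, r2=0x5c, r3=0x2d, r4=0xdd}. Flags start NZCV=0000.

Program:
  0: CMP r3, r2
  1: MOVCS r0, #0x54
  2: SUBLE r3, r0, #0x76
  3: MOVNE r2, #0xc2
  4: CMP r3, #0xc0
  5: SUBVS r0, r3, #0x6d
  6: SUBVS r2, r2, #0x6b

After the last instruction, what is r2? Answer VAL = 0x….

VAL = 0xc2

[0] flags=1000 → (cmp)
[1] flags=1000 CS?F → skip
[2] flags=1000 LE?T → r3=0x17
[3] flags=1000 NE?T → r2=0xc2
[4] flags=0000 → (cmp)
[5] flags=0000 VS?F → skip
[6] flags=0000 VS?F → skip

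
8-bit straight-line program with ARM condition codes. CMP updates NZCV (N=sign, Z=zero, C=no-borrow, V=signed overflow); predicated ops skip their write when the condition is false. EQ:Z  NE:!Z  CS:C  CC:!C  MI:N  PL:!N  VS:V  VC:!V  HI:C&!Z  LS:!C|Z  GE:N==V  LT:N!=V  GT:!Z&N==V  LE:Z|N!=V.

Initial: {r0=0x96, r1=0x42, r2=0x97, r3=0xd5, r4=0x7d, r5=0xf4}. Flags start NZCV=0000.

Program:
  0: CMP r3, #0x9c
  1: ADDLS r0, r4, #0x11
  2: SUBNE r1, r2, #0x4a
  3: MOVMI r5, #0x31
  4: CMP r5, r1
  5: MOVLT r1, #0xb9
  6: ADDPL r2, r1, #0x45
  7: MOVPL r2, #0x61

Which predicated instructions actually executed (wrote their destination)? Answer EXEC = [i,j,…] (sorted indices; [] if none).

EXEC = [2,5]

0: ✓ CMP  NZCV=0010
1: · ADDLS
2: ✓ SUBNE  r1←0x4d
3: · MOVMI
4: ✓ CMP  NZCV=1010
5: ✓ MOVLT  r1←0xb9
6: · ADDPL
7: · MOVPL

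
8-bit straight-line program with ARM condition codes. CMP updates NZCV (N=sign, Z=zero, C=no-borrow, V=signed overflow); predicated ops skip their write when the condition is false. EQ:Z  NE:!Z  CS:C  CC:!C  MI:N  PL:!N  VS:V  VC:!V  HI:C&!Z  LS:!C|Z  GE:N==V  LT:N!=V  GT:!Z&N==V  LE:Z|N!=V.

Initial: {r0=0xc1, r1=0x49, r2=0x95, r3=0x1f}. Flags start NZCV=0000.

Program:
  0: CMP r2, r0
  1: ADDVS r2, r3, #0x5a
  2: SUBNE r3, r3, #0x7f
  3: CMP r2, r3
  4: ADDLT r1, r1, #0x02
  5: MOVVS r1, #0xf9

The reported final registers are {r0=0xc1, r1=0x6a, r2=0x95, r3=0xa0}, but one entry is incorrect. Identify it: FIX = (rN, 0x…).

0: ✓ CMP  NZCV=1000
1: · ADDVS
2: ✓ SUBNE  r3←0xa0
3: ✓ CMP  NZCV=1000
4: ✓ ADDLT  r1←0x4b
5: · MOVVS

FIX = (r1, 0x4b)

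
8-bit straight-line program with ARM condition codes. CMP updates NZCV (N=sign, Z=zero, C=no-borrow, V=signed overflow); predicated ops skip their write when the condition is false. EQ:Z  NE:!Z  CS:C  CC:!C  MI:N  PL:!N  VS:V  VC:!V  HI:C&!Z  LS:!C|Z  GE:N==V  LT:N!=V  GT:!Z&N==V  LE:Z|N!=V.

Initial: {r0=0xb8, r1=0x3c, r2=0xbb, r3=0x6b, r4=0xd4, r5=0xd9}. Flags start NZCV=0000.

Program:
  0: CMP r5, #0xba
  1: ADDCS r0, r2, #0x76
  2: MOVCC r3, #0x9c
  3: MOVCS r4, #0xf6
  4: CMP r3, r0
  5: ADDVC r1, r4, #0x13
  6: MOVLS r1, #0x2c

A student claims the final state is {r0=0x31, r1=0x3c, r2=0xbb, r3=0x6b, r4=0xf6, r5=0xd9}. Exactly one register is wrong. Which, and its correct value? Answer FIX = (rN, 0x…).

FIX = (r1, 0x09)

[0] flags=0010 → (cmp)
[1] flags=0010 CS?T → r0=0x31
[2] flags=0010 CC?F → skip
[3] flags=0010 CS?T → r4=0xf6
[4] flags=0010 → (cmp)
[5] flags=0010 VC?T → r1=0x09
[6] flags=0010 LS?F → skip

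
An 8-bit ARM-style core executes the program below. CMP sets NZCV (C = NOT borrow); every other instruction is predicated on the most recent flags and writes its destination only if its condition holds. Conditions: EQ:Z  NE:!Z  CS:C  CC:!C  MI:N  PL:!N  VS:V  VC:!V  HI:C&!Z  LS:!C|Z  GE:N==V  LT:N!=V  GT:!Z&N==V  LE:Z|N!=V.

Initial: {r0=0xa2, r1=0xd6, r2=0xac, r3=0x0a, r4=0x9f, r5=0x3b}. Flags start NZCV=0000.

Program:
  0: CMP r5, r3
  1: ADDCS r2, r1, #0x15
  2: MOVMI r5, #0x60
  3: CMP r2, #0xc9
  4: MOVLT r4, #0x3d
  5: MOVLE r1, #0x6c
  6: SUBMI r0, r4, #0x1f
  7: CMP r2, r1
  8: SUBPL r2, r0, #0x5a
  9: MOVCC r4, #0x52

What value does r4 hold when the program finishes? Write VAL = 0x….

0: ✓ CMP  NZCV=0010
1: ✓ ADDCS  r2←0xeb
2: · MOVMI
3: ✓ CMP  NZCV=0010
4: · MOVLT
5: · MOVLE
6: · SUBMI
7: ✓ CMP  NZCV=0010
8: ✓ SUBPL  r2←0x48
9: · MOVCC

VAL = 0x9f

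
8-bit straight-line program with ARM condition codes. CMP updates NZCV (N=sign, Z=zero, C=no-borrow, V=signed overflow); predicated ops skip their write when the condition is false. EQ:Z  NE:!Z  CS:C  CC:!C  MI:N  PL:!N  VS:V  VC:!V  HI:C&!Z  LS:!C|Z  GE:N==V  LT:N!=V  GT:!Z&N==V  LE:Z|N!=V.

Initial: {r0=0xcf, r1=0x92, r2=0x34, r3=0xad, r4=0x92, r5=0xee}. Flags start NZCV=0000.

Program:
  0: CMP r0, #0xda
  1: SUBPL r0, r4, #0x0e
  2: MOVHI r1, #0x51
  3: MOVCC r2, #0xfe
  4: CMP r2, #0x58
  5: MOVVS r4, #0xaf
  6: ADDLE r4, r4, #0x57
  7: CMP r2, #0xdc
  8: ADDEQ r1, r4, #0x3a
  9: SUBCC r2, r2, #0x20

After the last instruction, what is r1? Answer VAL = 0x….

0: ✓ CMP  NZCV=1000
1: · SUBPL
2: · MOVHI
3: ✓ MOVCC  r2←0xfe
4: ✓ CMP  NZCV=1010
5: · MOVVS
6: ✓ ADDLE  r4←0xe9
7: ✓ CMP  NZCV=0010
8: · ADDEQ
9: · SUBCC

VAL = 0x92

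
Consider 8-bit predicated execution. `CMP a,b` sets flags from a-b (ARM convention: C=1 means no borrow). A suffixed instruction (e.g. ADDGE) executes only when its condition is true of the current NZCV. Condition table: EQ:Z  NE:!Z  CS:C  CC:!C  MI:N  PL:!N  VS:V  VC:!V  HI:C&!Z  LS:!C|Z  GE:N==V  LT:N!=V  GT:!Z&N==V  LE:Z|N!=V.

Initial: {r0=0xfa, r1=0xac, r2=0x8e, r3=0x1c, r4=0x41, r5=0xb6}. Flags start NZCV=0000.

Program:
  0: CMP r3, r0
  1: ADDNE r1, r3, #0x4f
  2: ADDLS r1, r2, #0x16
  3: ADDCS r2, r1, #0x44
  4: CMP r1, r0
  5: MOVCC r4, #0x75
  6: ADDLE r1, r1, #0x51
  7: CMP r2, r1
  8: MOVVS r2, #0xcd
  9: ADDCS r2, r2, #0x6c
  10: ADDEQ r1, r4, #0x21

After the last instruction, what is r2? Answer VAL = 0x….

[0] flags=0000 → (cmp)
[1] flags=0000 NE?T → r1=0x6b
[2] flags=0000 LS?T → r1=0xa4
[3] flags=0000 CS?F → skip
[4] flags=1000 → (cmp)
[5] flags=1000 CC?T → r4=0x75
[6] flags=1000 LE?T → r1=0xf5
[7] flags=1000 → (cmp)
[8] flags=1000 VS?F → skip
[9] flags=1000 CS?F → skip
[10] flags=1000 EQ?F → skip

VAL = 0x8e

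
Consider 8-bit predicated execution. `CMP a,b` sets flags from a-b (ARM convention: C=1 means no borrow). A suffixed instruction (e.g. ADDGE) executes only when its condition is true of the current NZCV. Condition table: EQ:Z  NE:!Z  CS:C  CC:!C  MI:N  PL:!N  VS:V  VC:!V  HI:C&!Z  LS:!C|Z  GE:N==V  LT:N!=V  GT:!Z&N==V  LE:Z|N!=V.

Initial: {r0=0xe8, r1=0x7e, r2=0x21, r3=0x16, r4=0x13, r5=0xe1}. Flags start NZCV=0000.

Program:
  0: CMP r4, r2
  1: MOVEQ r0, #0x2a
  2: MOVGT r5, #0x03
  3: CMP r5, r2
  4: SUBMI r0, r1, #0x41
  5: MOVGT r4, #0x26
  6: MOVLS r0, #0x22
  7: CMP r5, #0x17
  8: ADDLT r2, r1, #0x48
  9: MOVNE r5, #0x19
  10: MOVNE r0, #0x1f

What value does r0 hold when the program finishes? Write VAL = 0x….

VAL = 0x1f

[0] flags=1000 → (cmp)
[1] flags=1000 EQ?F → skip
[2] flags=1000 GT?F → skip
[3] flags=1010 → (cmp)
[4] flags=1010 MI?T → r0=0x3d
[5] flags=1010 GT?F → skip
[6] flags=1010 LS?F → skip
[7] flags=1010 → (cmp)
[8] flags=1010 LT?T → r2=0xc6
[9] flags=1010 NE?T → r5=0x19
[10] flags=1010 NE?T → r0=0x1f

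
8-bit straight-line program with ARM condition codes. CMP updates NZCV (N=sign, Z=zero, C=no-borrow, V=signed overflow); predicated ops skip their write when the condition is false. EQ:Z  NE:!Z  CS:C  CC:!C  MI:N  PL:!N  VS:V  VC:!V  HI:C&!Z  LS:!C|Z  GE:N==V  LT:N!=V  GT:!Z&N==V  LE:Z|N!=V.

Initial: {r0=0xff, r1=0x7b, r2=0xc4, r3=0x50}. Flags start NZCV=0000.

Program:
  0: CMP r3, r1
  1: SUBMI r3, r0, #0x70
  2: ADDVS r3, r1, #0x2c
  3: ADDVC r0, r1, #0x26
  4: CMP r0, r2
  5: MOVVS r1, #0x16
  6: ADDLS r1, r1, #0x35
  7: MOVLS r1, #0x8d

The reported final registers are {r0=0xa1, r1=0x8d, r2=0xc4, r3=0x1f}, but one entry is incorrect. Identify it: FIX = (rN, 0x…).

FIX = (r3, 0x8f)

0: ✓ CMP  NZCV=1000
1: ✓ SUBMI  r3←0x8f
2: · ADDVS
3: ✓ ADDVC  r0←0xa1
4: ✓ CMP  NZCV=1000
5: · MOVVS
6: ✓ ADDLS  r1←0xb0
7: ✓ MOVLS  r1←0x8d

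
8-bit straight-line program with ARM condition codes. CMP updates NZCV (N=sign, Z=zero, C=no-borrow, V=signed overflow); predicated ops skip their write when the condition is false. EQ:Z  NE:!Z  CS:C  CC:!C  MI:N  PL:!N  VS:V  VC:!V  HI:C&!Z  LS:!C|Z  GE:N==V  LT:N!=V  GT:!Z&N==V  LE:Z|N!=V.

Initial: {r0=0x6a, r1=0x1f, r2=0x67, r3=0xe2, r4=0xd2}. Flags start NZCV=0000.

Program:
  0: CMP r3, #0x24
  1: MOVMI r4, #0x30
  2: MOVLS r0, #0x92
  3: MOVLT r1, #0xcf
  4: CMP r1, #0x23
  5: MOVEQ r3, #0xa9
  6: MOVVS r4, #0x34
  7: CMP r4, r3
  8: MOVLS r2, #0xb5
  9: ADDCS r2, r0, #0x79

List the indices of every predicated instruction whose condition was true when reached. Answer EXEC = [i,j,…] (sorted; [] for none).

EXEC = [1,3,8]

[0] flags=1010 → (cmp)
[1] flags=1010 MI?T → r4=0x30
[2] flags=1010 LS?F → skip
[3] flags=1010 LT?T → r1=0xcf
[4] flags=1010 → (cmp)
[5] flags=1010 EQ?F → skip
[6] flags=1010 VS?F → skip
[7] flags=0000 → (cmp)
[8] flags=0000 LS?T → r2=0xb5
[9] flags=0000 CS?F → skip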